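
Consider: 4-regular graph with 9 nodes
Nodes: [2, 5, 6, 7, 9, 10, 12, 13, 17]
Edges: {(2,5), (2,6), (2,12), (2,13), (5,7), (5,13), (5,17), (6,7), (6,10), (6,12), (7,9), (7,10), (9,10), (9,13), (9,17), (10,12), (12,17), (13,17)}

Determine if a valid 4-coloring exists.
A valid 4-coloring: color 1: [2, 10, 17]; color 2: [7, 12, 13]; color 3: [5, 6, 9].
(χ(G) = 3 ≤ 4.)

Yes, G is 4-colorable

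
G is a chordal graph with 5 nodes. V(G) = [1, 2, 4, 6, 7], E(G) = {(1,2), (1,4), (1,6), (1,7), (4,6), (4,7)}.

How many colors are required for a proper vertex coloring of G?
Clique number ω(G) = 3 (lower bound: χ ≥ ω).
The clique on [1, 4, 6] has size 3, forcing χ ≥ 3, and the coloring below uses 3 colors, so χ(G) = 3.
A valid 3-coloring: color 1: [1]; color 2: [2, 4]; color 3: [6, 7].

χ(G) = 3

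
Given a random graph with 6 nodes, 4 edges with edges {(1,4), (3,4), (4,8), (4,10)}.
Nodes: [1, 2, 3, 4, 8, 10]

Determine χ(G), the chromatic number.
Clique number ω(G) = 2 (lower bound: χ ≥ ω).
The graph is bipartite (no odd cycle), so 2 colors suffice: χ(G) = 2.
A valid 2-coloring: color 1: [2, 4]; color 2: [1, 3, 8, 10].

χ(G) = 2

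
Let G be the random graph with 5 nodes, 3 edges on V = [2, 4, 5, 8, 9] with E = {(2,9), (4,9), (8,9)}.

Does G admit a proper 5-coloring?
Yes, G is 5-colorable

A valid 5-coloring: color 1: [5, 9]; color 2: [2, 4, 8].
(χ(G) = 2 ≤ 5.)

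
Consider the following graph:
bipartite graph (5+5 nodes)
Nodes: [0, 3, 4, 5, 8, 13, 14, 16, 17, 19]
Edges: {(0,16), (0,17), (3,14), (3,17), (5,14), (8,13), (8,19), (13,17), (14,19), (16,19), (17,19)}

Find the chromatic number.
χ(G) = 2

Clique number ω(G) = 2 (lower bound: χ ≥ ω).
The graph is bipartite (no odd cycle), so 2 colors suffice: χ(G) = 2.
A valid 2-coloring: color 1: [0, 3, 4, 5, 13, 19]; color 2: [8, 14, 16, 17].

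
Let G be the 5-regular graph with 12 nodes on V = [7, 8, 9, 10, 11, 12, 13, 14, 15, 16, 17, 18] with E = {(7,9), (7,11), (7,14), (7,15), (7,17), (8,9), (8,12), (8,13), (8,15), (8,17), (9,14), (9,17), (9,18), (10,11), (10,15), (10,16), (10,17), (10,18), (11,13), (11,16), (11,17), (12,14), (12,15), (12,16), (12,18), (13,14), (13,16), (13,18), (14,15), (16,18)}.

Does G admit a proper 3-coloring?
Suppose a proper 3-coloring c exists. The clique [7, 9, 14] takes 3 distinct colors; by symmetry let c(7) = 1, c(9) = 2, c(14) = 3.
- Vertex 15: neighbors [7, 14] already have colors [1, 3] ⇒ c(15) = 2.
- Vertex 12: neighbors [15, 14] already have colors [2, 3] ⇒ c(12) = 1.
- Vertex 17: neighbors [7, 9] already have colors [1, 2] ⇒ c(17) = 3.
- Vertex 8: neighbors [12, 9, 17] already have colors [1, 2, 3] — all 3 colors blocked. Contradiction.
The forced assignments end in a contradiction, so G has no proper 3-coloring (χ ≥ 4).

No, G is not 3-colorable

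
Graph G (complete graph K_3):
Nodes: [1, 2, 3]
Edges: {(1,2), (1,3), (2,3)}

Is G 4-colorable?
Yes, G is 4-colorable

A valid 4-coloring: color 1: [1]; color 2: [2]; color 3: [3].
(χ(G) = 3 ≤ 4.)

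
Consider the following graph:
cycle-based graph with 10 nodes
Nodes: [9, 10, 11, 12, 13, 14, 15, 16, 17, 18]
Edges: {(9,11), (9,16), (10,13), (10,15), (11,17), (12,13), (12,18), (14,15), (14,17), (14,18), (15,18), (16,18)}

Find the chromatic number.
χ(G) = 3

Clique number ω(G) = 3 (lower bound: χ ≥ ω).
The clique on [14, 15, 18] has size 3, forcing χ ≥ 3, and the coloring below uses 3 colors, so χ(G) = 3.
A valid 3-coloring: color 1: [9, 13, 17, 18]; color 2: [11, 12, 15, 16]; color 3: [10, 14].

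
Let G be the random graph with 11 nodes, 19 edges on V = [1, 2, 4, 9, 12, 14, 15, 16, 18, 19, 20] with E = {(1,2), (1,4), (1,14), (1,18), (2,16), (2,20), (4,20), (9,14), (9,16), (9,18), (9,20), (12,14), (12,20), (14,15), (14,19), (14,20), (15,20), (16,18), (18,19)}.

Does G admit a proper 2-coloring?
The clique on vertices [9, 14, 20] has size 3 > 2, so it alone needs 3 colors.

No, G is not 2-colorable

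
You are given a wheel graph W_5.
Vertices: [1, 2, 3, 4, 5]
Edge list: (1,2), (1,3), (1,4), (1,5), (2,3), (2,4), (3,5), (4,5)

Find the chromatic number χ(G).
χ(G) = 3

Clique number ω(G) = 3 (lower bound: χ ≥ ω).
The clique on [1, 2, 3] has size 3, forcing χ ≥ 3, and the coloring below uses 3 colors, so χ(G) = 3.
A valid 3-coloring: color 1: [1]; color 2: [3, 4]; color 3: [2, 5].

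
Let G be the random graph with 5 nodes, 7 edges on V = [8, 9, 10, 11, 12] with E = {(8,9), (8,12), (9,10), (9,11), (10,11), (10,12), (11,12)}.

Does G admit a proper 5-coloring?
Yes, G is 5-colorable

A valid 5-coloring: color 1: [9, 12]; color 2: [8, 10]; color 3: [11].
(χ(G) = 3 ≤ 5.)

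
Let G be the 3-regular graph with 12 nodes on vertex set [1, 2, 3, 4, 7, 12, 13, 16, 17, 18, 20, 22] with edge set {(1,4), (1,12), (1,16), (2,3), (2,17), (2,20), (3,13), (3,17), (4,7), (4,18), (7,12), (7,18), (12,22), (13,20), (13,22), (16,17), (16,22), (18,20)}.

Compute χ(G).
Clique number ω(G) = 3 (lower bound: χ ≥ ω).
The clique on [2, 3, 17] has size 3, forcing χ ≥ 3, and the coloring below uses 3 colors, so χ(G) = 3.
A valid 3-coloring: color 1: [1, 2, 13, 18]; color 2: [7, 17, 20, 22]; color 3: [3, 4, 12, 16].

χ(G) = 3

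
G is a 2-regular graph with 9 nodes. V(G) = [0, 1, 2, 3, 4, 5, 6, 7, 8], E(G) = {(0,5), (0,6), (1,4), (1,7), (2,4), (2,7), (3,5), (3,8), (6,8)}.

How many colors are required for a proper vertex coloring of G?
χ(G) = 3

Clique number ω(G) = 2 (lower bound: χ ≥ ω).
Odd cycle [5, 0, 6, 8, 3] needs 3 colors (χ ≥ 3).
The coloring below uses 3 colors, so χ(G) = 3.
A valid 3-coloring: color 1: [1, 2, 5, 8]; color 2: [3, 4, 6, 7]; color 3: [0].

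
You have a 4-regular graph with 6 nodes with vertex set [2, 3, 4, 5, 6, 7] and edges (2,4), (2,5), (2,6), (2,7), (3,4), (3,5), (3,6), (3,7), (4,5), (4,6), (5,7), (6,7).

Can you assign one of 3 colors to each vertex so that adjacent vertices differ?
A valid 3-coloring: color 1: [2, 3]; color 2: [5, 6]; color 3: [4, 7].
(χ(G) = 3 ≤ 3.)

Yes, G is 3-colorable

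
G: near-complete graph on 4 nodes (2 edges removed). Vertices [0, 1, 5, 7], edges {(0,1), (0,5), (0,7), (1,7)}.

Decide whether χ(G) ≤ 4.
Yes, G is 4-colorable

A valid 4-coloring: color 1: [0]; color 2: [1, 5]; color 3: [7].
(χ(G) = 3 ≤ 4.)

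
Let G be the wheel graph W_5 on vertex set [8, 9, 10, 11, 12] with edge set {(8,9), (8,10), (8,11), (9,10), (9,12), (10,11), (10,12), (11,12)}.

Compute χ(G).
χ(G) = 3

Clique number ω(G) = 3 (lower bound: χ ≥ ω).
The clique on [8, 9, 10] has size 3, forcing χ ≥ 3, and the coloring below uses 3 colors, so χ(G) = 3.
A valid 3-coloring: color 1: [10]; color 2: [8, 12]; color 3: [9, 11].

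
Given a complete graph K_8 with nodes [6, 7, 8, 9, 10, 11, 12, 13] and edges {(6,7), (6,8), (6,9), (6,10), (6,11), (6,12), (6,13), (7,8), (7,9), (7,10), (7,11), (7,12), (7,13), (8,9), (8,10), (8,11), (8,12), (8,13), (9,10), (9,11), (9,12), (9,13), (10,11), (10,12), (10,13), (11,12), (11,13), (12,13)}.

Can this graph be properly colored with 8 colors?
A valid 8-coloring: color 1: [9]; color 2: [7]; color 3: [6]; color 4: [8]; color 5: [13]; color 6: [11]; color 7: [12]; color 8: [10].
(χ(G) = 8 ≤ 8.)

Yes, G is 8-colorable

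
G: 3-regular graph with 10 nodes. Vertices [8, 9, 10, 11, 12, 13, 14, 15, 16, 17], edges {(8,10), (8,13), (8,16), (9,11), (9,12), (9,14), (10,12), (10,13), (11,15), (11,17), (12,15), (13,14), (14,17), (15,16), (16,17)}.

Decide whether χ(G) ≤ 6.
Yes, G is 6-colorable

A valid 6-coloring: color 1: [11, 12, 14, 16]; color 2: [9, 10, 15, 17]; color 3: [13]; color 4: [8].
(χ(G) = 3 ≤ 6.)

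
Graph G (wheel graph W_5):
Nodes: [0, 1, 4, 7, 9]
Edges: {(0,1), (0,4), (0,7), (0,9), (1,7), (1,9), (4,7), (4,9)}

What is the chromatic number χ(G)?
χ(G) = 3

Clique number ω(G) = 3 (lower bound: χ ≥ ω).
The clique on [0, 1, 9] has size 3, forcing χ ≥ 3, and the coloring below uses 3 colors, so χ(G) = 3.
A valid 3-coloring: color 1: [0]; color 2: [7, 9]; color 3: [1, 4].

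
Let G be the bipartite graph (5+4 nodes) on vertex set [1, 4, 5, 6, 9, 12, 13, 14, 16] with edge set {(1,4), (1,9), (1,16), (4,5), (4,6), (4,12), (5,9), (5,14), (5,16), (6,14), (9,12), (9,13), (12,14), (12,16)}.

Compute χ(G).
Clique number ω(G) = 2 (lower bound: χ ≥ ω).
The graph is bipartite (no odd cycle), so 2 colors suffice: χ(G) = 2.
A valid 2-coloring: color 1: [1, 5, 6, 12, 13]; color 2: [4, 9, 14, 16].

χ(G) = 2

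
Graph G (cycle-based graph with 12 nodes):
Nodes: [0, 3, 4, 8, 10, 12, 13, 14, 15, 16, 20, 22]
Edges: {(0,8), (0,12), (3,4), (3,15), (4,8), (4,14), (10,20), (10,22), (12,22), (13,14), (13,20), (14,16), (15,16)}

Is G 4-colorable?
Yes, G is 4-colorable

A valid 4-coloring: color 1: [4, 10, 12, 13, 15]; color 2: [0, 3, 14, 20, 22]; color 3: [8, 16].
(χ(G) = 3 ≤ 4.)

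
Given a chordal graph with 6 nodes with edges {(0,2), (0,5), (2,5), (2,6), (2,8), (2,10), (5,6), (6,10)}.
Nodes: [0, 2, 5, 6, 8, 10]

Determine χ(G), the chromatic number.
Clique number ω(G) = 3 (lower bound: χ ≥ ω).
The clique on [2, 6, 10] has size 3, forcing χ ≥ 3, and the coloring below uses 3 colors, so χ(G) = 3.
A valid 3-coloring: color 1: [2]; color 2: [0, 6, 8]; color 3: [5, 10].

χ(G) = 3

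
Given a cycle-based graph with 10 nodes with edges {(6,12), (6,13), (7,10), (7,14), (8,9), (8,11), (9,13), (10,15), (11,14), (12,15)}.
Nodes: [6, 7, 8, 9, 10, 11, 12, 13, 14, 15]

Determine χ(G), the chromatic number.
Clique number ω(G) = 2 (lower bound: χ ≥ ω).
The graph is bipartite (no odd cycle), so 2 colors suffice: χ(G) = 2.
A valid 2-coloring: color 1: [8, 10, 12, 13, 14]; color 2: [6, 7, 9, 11, 15].

χ(G) = 2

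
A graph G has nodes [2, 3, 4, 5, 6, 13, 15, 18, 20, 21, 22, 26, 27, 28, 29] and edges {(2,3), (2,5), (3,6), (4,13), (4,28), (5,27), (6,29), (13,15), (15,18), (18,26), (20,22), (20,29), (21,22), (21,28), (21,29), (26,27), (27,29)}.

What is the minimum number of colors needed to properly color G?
χ(G) = 3

Clique number ω(G) = 2 (lower bound: χ ≥ ω).
Odd cycle [26, 18, 15, 13, 4, 28, 21, 29, 6, 3, 2, 5, 27] needs 3 colors (χ ≥ 3).
The coloring below uses 3 colors, so χ(G) = 3.
A valid 3-coloring: color 1: [3, 4, 5, 15, 22, 26, 29]; color 2: [2, 6, 13, 18, 20, 21, 27]; color 3: [28].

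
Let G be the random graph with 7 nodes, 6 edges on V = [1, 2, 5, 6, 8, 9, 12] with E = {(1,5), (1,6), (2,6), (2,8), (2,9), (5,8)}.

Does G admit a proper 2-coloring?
No, G is not 2-colorable

Odd cycle [6, 2, 8, 5, 1] needs 3 colors (χ ≥ 3).
Hence χ(G) ≥ 3 > 2, so no proper 2-coloring exists.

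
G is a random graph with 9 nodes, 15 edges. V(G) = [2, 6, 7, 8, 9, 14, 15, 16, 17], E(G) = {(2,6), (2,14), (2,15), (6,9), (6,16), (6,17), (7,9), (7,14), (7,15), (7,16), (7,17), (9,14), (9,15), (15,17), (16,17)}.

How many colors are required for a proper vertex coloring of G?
Clique number ω(G) = 3 (lower bound: χ ≥ ω).
The clique on [6, 16, 17] has size 3, forcing χ ≥ 3, and the coloring below uses 3 colors, so χ(G) = 3.
A valid 3-coloring: color 1: [6, 7, 8]; color 2: [14, 15, 16]; color 3: [2, 9, 17].

χ(G) = 3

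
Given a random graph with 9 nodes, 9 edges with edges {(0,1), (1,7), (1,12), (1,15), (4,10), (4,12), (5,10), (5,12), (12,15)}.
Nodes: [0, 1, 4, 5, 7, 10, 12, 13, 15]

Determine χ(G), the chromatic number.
χ(G) = 3

Clique number ω(G) = 3 (lower bound: χ ≥ ω).
The clique on [1, 12, 15] has size 3, forcing χ ≥ 3, and the coloring below uses 3 colors, so χ(G) = 3.
A valid 3-coloring: color 1: [0, 7, 10, 12, 13]; color 2: [1, 4, 5]; color 3: [15].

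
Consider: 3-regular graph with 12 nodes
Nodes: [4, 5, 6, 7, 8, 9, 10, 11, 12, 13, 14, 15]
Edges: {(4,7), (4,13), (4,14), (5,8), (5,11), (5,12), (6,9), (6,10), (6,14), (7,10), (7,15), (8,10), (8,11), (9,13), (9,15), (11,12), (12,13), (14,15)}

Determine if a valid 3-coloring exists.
A valid 3-coloring: color 1: [4, 6, 8, 12, 15]; color 2: [7, 11, 13, 14]; color 3: [5, 9, 10].
(χ(G) = 3 ≤ 3.)

Yes, G is 3-colorable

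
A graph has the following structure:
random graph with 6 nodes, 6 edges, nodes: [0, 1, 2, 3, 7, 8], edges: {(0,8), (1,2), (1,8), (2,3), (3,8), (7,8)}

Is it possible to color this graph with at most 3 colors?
Yes, G is 3-colorable

A valid 3-coloring: color 1: [2, 8]; color 2: [0, 1, 3, 7].
(χ(G) = 2 ≤ 3.)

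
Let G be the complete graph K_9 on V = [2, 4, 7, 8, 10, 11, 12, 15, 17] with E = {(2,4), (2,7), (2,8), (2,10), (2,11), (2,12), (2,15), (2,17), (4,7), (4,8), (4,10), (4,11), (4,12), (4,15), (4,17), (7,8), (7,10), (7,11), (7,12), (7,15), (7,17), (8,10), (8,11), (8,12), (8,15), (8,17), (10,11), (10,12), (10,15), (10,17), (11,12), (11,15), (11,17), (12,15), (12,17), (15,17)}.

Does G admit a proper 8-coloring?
The clique on vertices [2, 4, 7, 8, 10, 11, 12, 15, 17] has size 9 > 8, so it alone needs 9 colors.

No, G is not 8-colorable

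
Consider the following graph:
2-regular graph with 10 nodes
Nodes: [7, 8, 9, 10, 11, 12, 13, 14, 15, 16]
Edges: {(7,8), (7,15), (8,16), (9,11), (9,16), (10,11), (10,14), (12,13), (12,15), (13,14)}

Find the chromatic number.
Clique number ω(G) = 2 (lower bound: χ ≥ ω).
The graph is bipartite (no odd cycle), so 2 colors suffice: χ(G) = 2.
A valid 2-coloring: color 1: [8, 9, 10, 13, 15]; color 2: [7, 11, 12, 14, 16].

χ(G) = 2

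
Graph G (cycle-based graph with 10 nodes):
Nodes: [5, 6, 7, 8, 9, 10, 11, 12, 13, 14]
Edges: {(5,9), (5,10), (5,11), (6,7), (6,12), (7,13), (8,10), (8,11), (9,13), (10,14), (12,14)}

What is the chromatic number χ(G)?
Clique number ω(G) = 2 (lower bound: χ ≥ ω).
The graph is bipartite (no odd cycle), so 2 colors suffice: χ(G) = 2.
A valid 2-coloring: color 1: [5, 6, 8, 13, 14]; color 2: [7, 9, 10, 11, 12].

χ(G) = 2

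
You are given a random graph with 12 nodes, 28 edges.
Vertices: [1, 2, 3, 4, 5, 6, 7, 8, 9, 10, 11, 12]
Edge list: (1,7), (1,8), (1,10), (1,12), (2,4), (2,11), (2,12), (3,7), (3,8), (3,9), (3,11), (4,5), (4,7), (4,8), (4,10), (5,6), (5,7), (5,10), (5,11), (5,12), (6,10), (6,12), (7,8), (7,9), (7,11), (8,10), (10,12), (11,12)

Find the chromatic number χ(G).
Clique number ω(G) = 4 (lower bound: χ ≥ ω).
The clique on [5, 6, 10, 12] has size 4, forcing χ ≥ 4, and the coloring below uses 4 colors, so χ(G) = 4.
A valid 4-coloring: color 1: [2, 7, 10]; color 2: [1, 3, 5]; color 3: [4, 9, 12]; color 4: [6, 8, 11].

χ(G) = 4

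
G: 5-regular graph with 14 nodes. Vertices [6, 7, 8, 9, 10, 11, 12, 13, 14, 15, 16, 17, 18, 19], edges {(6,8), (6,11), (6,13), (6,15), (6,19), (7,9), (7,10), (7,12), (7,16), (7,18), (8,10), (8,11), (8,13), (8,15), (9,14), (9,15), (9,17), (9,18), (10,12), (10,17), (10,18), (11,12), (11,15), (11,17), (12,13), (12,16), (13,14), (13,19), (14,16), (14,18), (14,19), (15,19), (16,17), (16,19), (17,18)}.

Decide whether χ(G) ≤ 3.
No, G is not 3-colorable

The clique on vertices [6, 8, 11, 15] has size 4 > 3, so it alone needs 4 colors.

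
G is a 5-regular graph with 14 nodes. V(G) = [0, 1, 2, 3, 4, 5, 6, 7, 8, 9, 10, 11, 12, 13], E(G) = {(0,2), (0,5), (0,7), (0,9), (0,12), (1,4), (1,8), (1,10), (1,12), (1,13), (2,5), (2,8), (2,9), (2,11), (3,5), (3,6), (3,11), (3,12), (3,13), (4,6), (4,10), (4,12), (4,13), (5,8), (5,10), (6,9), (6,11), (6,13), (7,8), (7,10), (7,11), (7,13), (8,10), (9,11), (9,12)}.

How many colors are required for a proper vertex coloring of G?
χ(G) = 4

Clique number ω(G) = 3 (lower bound: χ ≥ ω).
Suppose a proper 3-coloring c exists. The clique [0, 2, 5] takes 3 distinct colors; by symmetry let c(0) = 1, c(2) = 2, c(5) = 3.
- Vertex 8: neighbors [2, 5] already have colors [2, 3] ⇒ c(8) = 1.
- Vertex 9: neighbors [0, 2] already have colors [1, 2] ⇒ c(9) = 3.
- Vertex 10: neighbors [8, 5] already have colors [1, 3] ⇒ c(10) = 2.
- Vertex 1: neighbors [8, 10] already have colors [1, 2] ⇒ c(1) = 3.
- Vertex 4: neighbors [10, 1] already have colors [2, 3] ⇒ c(4) = 1.
- Vertex 6: neighbors [4, 9] already have colors [1, 3] ⇒ c(6) = 2.
- Vertex 13: neighbors [4, 6, 1] already have colors [1, 2, 3] — all 3 colors blocked. Contradiction.
The forced assignments end in a contradiction, so G has no proper 3-coloring (χ ≥ 4).
The coloring below uses 4 colors, so χ(G) = 4.
A valid 4-coloring: color 1: [3, 4, 8, 9]; color 2: [0, 10, 11, 13]; color 3: [1, 2, 6, 7]; color 4: [5, 12].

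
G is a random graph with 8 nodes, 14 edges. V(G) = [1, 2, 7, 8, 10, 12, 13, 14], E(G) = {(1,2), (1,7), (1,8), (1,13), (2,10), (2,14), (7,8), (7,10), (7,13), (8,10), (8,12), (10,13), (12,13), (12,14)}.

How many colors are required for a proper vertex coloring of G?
χ(G) = 3

Clique number ω(G) = 3 (lower bound: χ ≥ ω).
The clique on [1, 7, 8] has size 3, forcing χ ≥ 3, and the coloring below uses 3 colors, so χ(G) = 3.
A valid 3-coloring: color 1: [8, 13, 14]; color 2: [1, 10, 12]; color 3: [2, 7].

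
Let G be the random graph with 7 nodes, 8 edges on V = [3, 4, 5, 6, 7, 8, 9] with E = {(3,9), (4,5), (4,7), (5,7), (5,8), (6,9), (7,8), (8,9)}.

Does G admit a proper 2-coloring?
No, G is not 2-colorable

The clique on vertices [5, 7, 8] has size 3 > 2, so it alone needs 3 colors.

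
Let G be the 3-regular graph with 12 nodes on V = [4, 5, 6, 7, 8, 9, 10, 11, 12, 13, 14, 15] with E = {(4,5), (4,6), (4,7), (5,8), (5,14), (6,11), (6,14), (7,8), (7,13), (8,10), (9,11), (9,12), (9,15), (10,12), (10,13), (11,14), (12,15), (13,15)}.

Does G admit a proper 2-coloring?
The clique on vertices [9, 12, 15] has size 3 > 2, so it alone needs 3 colors.

No, G is not 2-colorable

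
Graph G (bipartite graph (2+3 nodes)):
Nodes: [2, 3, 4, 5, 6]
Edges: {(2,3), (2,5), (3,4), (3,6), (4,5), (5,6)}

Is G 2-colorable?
Yes, G is 2-colorable

A valid 2-coloring: color 1: [3, 5]; color 2: [2, 4, 6].
(χ(G) = 2 ≤ 2.)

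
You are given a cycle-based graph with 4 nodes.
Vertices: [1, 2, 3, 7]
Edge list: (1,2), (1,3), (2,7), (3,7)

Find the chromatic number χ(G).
Clique number ω(G) = 2 (lower bound: χ ≥ ω).
The graph is bipartite (no odd cycle), so 2 colors suffice: χ(G) = 2.
A valid 2-coloring: color 1: [2, 3]; color 2: [1, 7].

χ(G) = 2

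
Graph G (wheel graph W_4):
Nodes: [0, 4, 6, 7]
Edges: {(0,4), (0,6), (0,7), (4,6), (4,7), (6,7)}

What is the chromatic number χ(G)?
Clique number ω(G) = 4 (lower bound: χ ≥ ω).
The clique on [0, 4, 6, 7] has size 4, forcing χ ≥ 4, and the coloring below uses 4 colors, so χ(G) = 4.
A valid 4-coloring: color 1: [4]; color 2: [7]; color 3: [6]; color 4: [0].

χ(G) = 4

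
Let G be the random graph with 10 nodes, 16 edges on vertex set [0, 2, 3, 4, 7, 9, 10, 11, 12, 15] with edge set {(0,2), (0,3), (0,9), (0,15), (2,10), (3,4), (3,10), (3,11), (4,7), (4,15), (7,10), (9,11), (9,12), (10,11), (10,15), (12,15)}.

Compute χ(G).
Clique number ω(G) = 3 (lower bound: χ ≥ ω).
The clique on [3, 10, 11] has size 3, forcing χ ≥ 3, and the coloring below uses 3 colors, so χ(G) = 3.
A valid 3-coloring: color 1: [0, 4, 10, 12]; color 2: [2, 7, 11, 15]; color 3: [3, 9].

χ(G) = 3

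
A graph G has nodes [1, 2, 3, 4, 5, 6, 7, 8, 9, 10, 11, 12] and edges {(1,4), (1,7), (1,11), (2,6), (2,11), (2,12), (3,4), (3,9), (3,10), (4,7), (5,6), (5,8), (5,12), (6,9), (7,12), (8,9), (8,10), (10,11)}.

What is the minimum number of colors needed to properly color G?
χ(G) = 3

Clique number ω(G) = 3 (lower bound: χ ≥ ω).
The clique on [1, 4, 7] has size 3, forcing χ ≥ 3, and the coloring below uses 3 colors, so χ(G) = 3.
A valid 3-coloring: color 1: [4, 6, 8, 11, 12]; color 2: [1, 2, 3, 5]; color 3: [7, 9, 10].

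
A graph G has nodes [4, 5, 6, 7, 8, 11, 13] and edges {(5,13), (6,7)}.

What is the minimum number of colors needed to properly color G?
χ(G) = 2

Clique number ω(G) = 2 (lower bound: χ ≥ ω).
The graph is bipartite (no odd cycle), so 2 colors suffice: χ(G) = 2.
A valid 2-coloring: color 1: [4, 6, 8, 11, 13]; color 2: [5, 7].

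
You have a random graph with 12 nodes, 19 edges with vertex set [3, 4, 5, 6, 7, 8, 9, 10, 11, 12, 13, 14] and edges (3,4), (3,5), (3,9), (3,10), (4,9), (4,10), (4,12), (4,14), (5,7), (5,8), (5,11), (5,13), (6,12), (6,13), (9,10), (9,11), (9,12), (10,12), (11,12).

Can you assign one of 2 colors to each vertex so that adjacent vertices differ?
The clique on vertices [3, 4, 9, 10] has size 4 > 2, so it alone needs 4 colors.

No, G is not 2-colorable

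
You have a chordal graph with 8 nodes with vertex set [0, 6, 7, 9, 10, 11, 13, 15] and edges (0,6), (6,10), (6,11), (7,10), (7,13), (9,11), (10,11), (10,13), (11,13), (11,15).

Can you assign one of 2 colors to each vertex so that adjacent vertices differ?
The clique on vertices [10, 11, 13] has size 3 > 2, so it alone needs 3 colors.

No, G is not 2-colorable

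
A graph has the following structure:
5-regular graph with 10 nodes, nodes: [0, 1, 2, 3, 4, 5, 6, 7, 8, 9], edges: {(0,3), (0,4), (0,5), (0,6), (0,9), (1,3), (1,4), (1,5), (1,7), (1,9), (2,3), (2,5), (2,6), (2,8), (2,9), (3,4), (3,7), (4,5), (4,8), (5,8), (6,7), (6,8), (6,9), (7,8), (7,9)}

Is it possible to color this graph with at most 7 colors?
Yes, G is 7-colorable

A valid 7-coloring: color 1: [3, 5, 6]; color 2: [2, 4, 7]; color 3: [0, 1, 8]; color 4: [9].
(χ(G) = 4 ≤ 7.)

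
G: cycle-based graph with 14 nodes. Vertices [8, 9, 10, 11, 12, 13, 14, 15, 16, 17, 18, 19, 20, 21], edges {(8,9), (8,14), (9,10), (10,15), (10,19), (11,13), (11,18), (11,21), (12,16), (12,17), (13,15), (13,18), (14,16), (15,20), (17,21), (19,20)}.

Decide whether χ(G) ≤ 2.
The clique on vertices [11, 13, 18] has size 3 > 2, so it alone needs 3 colors.

No, G is not 2-colorable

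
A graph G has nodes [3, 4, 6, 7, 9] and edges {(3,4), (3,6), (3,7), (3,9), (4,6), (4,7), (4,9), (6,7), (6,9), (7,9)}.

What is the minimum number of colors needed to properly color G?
χ(G) = 5

Clique number ω(G) = 5 (lower bound: χ ≥ ω).
The clique on [3, 4, 6, 7, 9] has size 5, forcing χ ≥ 5, and the coloring below uses 5 colors, so χ(G) = 5.
A valid 5-coloring: color 1: [7]; color 2: [3]; color 3: [4]; color 4: [9]; color 5: [6].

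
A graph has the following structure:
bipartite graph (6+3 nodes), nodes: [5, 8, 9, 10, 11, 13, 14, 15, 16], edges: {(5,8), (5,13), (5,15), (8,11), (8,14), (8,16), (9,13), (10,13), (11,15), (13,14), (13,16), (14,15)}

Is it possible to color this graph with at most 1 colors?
Edge (8,16) forces its endpoints to differ, so 1 color is not enough.

No, G is not 1-colorable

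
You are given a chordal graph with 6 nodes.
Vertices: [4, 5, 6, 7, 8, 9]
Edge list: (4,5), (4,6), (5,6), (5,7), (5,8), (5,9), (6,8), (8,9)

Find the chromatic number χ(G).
χ(G) = 3

Clique number ω(G) = 3 (lower bound: χ ≥ ω).
The clique on [5, 8, 9] has size 3, forcing χ ≥ 3, and the coloring below uses 3 colors, so χ(G) = 3.
A valid 3-coloring: color 1: [5]; color 2: [6, 7, 9]; color 3: [4, 8].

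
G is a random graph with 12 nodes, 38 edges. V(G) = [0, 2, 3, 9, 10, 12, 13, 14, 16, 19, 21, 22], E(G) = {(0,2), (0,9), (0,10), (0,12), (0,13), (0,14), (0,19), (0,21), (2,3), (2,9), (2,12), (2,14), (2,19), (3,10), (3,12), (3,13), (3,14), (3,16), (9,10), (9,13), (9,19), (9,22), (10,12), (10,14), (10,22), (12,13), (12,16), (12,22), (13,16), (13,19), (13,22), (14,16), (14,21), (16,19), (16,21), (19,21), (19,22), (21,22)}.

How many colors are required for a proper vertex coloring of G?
χ(G) = 4

Clique number ω(G) = 4 (lower bound: χ ≥ ω).
The clique on [0, 2, 9, 19] has size 4, forcing χ ≥ 4, and the coloring below uses 4 colors, so χ(G) = 4.
A valid 4-coloring: color 1: [0, 16, 22]; color 2: [2, 10, 13, 21]; color 3: [12, 14, 19]; color 4: [3, 9].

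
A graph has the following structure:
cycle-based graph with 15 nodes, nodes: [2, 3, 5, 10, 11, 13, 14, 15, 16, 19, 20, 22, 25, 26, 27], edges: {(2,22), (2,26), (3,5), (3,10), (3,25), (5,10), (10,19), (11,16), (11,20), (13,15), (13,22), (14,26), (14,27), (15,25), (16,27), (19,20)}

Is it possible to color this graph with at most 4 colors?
A valid 4-coloring: color 1: [2, 10, 13, 14, 16, 20, 25]; color 2: [3, 11, 15, 19, 22, 26, 27]; color 3: [5].
(χ(G) = 3 ≤ 4.)

Yes, G is 4-colorable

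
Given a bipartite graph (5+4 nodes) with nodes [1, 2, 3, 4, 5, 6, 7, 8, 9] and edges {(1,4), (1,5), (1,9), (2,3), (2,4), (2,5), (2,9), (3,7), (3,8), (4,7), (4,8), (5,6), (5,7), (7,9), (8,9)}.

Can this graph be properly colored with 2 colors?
Yes, G is 2-colorable

A valid 2-coloring: color 1: [1, 2, 6, 7, 8]; color 2: [3, 4, 5, 9].
(χ(G) = 2 ≤ 2.)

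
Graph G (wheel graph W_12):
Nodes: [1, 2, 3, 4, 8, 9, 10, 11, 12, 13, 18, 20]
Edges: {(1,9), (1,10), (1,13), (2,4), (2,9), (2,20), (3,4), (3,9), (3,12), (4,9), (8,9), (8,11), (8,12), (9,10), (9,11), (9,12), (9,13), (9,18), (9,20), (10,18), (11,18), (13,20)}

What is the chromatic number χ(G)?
χ(G) = 4

Clique number ω(G) = 3 (lower bound: χ ≥ ω).
Odd cycle [10, 1, 13, 20, 2, 4, 3, 12, 8, 11, 18] needs 3 colors (χ ≥ 3).
Vertex 9 is adjacent to every vertex of [1, 2, 3, 4, 8, 10, 11, 12, 13, 18, 20], which already need 3 colors among themselves, so 9 needs a new color (χ ≥ 4).
The coloring below uses 4 colors, so χ(G) = 4.
A valid 4-coloring: color 1: [9]; color 2: [2, 3, 10, 11, 13]; color 3: [1, 4, 12, 18, 20]; color 4: [8].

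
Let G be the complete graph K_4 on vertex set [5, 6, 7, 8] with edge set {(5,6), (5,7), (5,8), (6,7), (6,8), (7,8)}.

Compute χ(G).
Clique number ω(G) = 4 (lower bound: χ ≥ ω).
The clique on [5, 6, 7, 8] has size 4, forcing χ ≥ 4, and the coloring below uses 4 colors, so χ(G) = 4.
A valid 4-coloring: color 1: [8]; color 2: [5]; color 3: [7]; color 4: [6].

χ(G) = 4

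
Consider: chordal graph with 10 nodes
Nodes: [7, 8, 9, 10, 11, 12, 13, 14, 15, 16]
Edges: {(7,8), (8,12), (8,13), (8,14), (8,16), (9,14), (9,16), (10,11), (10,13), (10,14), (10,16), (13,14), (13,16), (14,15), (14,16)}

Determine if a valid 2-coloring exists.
The clique on vertices [8, 13, 14, 16] has size 4 > 2, so it alone needs 4 colors.

No, G is not 2-colorable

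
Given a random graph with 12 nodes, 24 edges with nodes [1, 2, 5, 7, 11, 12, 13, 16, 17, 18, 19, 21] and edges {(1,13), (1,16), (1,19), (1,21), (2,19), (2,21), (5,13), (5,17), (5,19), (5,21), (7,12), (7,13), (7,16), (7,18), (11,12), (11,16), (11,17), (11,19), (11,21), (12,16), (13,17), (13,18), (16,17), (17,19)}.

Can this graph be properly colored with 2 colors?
No, G is not 2-colorable

The clique on vertices [5, 17, 19] has size 3 > 2, so it alone needs 3 colors.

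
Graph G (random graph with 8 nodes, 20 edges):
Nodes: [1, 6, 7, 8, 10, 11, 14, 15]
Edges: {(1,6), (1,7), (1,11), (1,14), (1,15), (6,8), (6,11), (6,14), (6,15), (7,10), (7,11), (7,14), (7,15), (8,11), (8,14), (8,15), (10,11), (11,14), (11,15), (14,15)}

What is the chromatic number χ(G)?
Clique number ω(G) = 5 (lower bound: χ ≥ ω).
The clique on [6, 8, 11, 14, 15] has size 5, forcing χ ≥ 5, and the coloring below uses 5 colors, so χ(G) = 5.
A valid 5-coloring: color 1: [11]; color 2: [10, 15]; color 3: [14]; color 4: [1, 8]; color 5: [6, 7].

χ(G) = 5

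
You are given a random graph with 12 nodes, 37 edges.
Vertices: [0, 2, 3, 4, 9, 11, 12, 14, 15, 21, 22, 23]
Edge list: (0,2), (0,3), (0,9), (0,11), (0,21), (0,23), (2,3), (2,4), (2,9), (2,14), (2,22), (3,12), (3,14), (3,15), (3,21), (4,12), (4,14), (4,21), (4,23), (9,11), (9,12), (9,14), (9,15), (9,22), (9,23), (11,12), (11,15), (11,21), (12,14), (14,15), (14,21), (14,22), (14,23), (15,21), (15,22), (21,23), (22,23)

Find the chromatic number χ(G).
Clique number ω(G) = 4 (lower bound: χ ≥ ω).
The clique on [2, 9, 14, 22] has size 4, forcing χ ≥ 4, and the coloring below uses 4 colors, so χ(G) = 4.
A valid 4-coloring: color 1: [0, 14]; color 2: [9, 21]; color 3: [2, 12, 15, 23]; color 4: [3, 4, 11, 22].

χ(G) = 4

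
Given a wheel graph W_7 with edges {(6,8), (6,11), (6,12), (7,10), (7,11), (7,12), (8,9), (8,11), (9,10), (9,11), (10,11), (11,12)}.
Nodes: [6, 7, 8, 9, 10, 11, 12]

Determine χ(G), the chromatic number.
Clique number ω(G) = 3 (lower bound: χ ≥ ω).
The clique on [8, 9, 11] has size 3, forcing χ ≥ 3, and the coloring below uses 3 colors, so χ(G) = 3.
A valid 3-coloring: color 1: [11]; color 2: [6, 7, 9]; color 3: [8, 10, 12].

χ(G) = 3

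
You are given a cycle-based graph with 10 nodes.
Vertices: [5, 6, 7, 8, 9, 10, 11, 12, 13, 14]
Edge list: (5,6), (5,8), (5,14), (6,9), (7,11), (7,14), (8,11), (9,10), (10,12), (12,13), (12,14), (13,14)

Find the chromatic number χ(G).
Clique number ω(G) = 3 (lower bound: χ ≥ ω).
The clique on [12, 13, 14] has size 3, forcing χ ≥ 3, and the coloring below uses 3 colors, so χ(G) = 3.
A valid 3-coloring: color 1: [6, 10, 11, 14]; color 2: [5, 7, 9, 12]; color 3: [8, 13].

χ(G) = 3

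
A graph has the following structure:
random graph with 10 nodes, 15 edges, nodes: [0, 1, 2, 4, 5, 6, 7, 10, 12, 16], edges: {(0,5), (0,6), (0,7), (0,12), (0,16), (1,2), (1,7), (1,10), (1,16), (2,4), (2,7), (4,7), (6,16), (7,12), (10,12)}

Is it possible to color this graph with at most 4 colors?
Yes, G is 4-colorable

A valid 4-coloring: color 1: [5, 7, 10, 16]; color 2: [0, 1, 4]; color 3: [2, 6, 12].
(χ(G) = 3 ≤ 4.)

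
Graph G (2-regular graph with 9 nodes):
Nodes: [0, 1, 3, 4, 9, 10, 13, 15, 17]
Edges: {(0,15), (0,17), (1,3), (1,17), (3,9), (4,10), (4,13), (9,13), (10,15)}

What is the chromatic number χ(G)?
χ(G) = 3

Clique number ω(G) = 2 (lower bound: χ ≥ ω).
Odd cycle [1, 17, 0, 15, 10, 4, 13, 9, 3] needs 3 colors (χ ≥ 3).
The coloring below uses 3 colors, so χ(G) = 3.
A valid 3-coloring: color 1: [0, 1, 9, 10]; color 2: [3, 4, 15, 17]; color 3: [13].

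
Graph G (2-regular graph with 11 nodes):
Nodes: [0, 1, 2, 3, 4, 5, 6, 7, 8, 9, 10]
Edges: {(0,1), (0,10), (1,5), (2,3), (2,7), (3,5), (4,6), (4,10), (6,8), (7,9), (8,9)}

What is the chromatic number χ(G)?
χ(G) = 3

Clique number ω(G) = 2 (lower bound: χ ≥ ω).
Odd cycle [4, 10, 0, 1, 5, 3, 2, 7, 9, 8, 6] needs 3 colors (χ ≥ 3).
The coloring below uses 3 colors, so χ(G) = 3.
A valid 3-coloring: color 1: [1, 3, 7, 8, 10]; color 2: [0, 2, 4, 5, 9]; color 3: [6].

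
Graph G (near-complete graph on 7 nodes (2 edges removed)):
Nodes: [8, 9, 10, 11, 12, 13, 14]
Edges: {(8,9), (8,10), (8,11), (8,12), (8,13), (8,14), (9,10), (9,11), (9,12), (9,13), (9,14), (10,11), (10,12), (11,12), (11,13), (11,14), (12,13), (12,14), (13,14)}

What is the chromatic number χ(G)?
Clique number ω(G) = 6 (lower bound: χ ≥ ω).
The clique on [8, 9, 11, 12, 13, 14] has size 6, forcing χ ≥ 6, and the coloring below uses 6 colors, so χ(G) = 6.
A valid 6-coloring: color 1: [9]; color 2: [11]; color 3: [12]; color 4: [8]; color 5: [10, 13]; color 6: [14].

χ(G) = 6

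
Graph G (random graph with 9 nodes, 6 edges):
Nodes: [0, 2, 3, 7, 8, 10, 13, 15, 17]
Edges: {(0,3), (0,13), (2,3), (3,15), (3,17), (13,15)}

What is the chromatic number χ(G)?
Clique number ω(G) = 2 (lower bound: χ ≥ ω).
The graph is bipartite (no odd cycle), so 2 colors suffice: χ(G) = 2.
A valid 2-coloring: color 1: [3, 7, 8, 10, 13]; color 2: [0, 2, 15, 17].

χ(G) = 2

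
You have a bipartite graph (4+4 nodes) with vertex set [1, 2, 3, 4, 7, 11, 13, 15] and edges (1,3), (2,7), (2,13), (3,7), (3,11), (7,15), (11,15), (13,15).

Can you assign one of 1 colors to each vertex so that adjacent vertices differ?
Edge (2,13) forces its endpoints to differ, so 1 color is not enough.

No, G is not 1-colorable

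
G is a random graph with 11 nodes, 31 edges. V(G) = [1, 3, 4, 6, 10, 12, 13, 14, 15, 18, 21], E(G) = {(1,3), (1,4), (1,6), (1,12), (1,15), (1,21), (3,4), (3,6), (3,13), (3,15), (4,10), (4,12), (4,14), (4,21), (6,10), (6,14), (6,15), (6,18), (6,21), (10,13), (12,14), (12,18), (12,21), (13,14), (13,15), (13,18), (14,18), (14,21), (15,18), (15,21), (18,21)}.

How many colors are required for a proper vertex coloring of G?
χ(G) = 5

Clique number ω(G) = 4 (lower bound: χ ≥ ω).
Suppose a proper 4-coloring c exists. The clique [1, 3, 6, 15] takes 4 distinct colors; by symmetry let c(1) = 1, c(3) = 2, c(6) = 3, c(15) = 4.
- Vertex 21: neighbors [1, 6, 15] already have colors [1, 3, 4] ⇒ c(21) = 2.
- Vertex 18: neighbors [21, 6, 15] already have colors [2, 3, 4] ⇒ c(18) = 1.
- Vertex 14: neighbors [18, 21, 6] already have colors [1, 2, 3] ⇒ c(14) = 4.
- Vertex 4: neighbors [1, 3, 14] already have colors [1, 2, 4] ⇒ c(4) = 3.
- Vertex 12: neighbors [1, 21, 4, 14] already have colors [1, 2, 3, 4] — all 4 colors blocked. Contradiction.
The forced assignments end in a contradiction, so G has no proper 4-coloring (χ ≥ 5).
The coloring below uses 5 colors, so χ(G) = 5.
A valid 5-coloring: color 1: [4, 6, 13]; color 2: [3, 10, 21]; color 3: [1, 18]; color 4: [14, 15]; color 5: [12].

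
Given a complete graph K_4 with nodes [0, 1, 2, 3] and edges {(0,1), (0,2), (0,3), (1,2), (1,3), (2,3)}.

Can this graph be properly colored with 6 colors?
Yes, G is 6-colorable

A valid 6-coloring: color 1: [1]; color 2: [3]; color 3: [2]; color 4: [0].
(χ(G) = 4 ≤ 6.)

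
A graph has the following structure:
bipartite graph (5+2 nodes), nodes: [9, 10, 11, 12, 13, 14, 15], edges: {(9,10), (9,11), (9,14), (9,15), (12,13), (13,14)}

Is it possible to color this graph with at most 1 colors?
No, G is not 1-colorable

Edge (9,10) forces its endpoints to differ, so 1 color is not enough.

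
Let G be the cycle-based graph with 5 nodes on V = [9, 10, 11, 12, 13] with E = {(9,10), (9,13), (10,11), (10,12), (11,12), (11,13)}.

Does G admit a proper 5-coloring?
Yes, G is 5-colorable

A valid 5-coloring: color 1: [10, 13]; color 2: [9, 11]; color 3: [12].
(χ(G) = 3 ≤ 5.)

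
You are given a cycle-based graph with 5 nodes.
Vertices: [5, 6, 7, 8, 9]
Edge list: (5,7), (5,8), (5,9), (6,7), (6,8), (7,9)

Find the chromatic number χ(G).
χ(G) = 3

Clique number ω(G) = 3 (lower bound: χ ≥ ω).
The clique on [5, 7, 9] has size 3, forcing χ ≥ 3, and the coloring below uses 3 colors, so χ(G) = 3.
A valid 3-coloring: color 1: [7, 8]; color 2: [5, 6]; color 3: [9].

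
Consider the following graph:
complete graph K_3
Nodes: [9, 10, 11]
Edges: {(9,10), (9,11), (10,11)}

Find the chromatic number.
Clique number ω(G) = 3 (lower bound: χ ≥ ω).
The clique on [9, 10, 11] has size 3, forcing χ ≥ 3, and the coloring below uses 3 colors, so χ(G) = 3.
A valid 3-coloring: color 1: [11]; color 2: [10]; color 3: [9].

χ(G) = 3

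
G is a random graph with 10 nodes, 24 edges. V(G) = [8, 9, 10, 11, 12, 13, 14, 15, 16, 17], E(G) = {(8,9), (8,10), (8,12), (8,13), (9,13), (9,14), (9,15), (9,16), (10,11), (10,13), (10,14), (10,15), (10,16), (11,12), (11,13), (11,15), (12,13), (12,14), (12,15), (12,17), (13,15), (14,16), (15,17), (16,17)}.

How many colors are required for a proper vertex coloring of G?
Clique number ω(G) = 4 (lower bound: χ ≥ ω).
The clique on [10, 11, 13, 15] has size 4, forcing χ ≥ 4, and the coloring below uses 4 colors, so χ(G) = 4.
A valid 4-coloring: color 1: [9, 10, 12]; color 2: [8, 15, 16]; color 3: [13, 14, 17]; color 4: [11].

χ(G) = 4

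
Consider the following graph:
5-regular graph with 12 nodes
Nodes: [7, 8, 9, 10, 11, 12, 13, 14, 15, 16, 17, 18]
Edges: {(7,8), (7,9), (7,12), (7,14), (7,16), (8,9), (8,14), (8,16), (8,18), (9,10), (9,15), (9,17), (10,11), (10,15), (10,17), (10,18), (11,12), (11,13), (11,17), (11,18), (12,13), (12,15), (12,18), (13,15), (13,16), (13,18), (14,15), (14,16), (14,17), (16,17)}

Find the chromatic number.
Clique number ω(G) = 4 (lower bound: χ ≥ ω).
The clique on [7, 8, 14, 16] has size 4, forcing χ ≥ 4, and the coloring below uses 4 colors, so χ(G) = 4.
A valid 4-coloring: color 1: [9, 11, 16]; color 2: [7, 15, 17, 18]; color 3: [10, 13, 14]; color 4: [8, 12].

χ(G) = 4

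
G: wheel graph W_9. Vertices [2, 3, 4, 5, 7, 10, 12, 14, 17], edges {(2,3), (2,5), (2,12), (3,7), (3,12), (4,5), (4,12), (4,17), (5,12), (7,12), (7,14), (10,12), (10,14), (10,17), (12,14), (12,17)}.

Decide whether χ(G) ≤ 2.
No, G is not 2-colorable

The clique on vertices [2, 3, 12] has size 3 > 2, so it alone needs 3 colors.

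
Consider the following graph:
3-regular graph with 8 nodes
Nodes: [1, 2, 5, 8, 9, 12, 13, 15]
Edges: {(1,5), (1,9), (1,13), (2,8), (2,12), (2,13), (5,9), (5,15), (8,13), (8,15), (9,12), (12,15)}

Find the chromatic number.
χ(G) = 3

Clique number ω(G) = 3 (lower bound: χ ≥ ω).
The clique on [1, 5, 9] has size 3, forcing χ ≥ 3, and the coloring below uses 3 colors, so χ(G) = 3.
A valid 3-coloring: color 1: [5, 8, 12]; color 2: [9, 13, 15]; color 3: [1, 2].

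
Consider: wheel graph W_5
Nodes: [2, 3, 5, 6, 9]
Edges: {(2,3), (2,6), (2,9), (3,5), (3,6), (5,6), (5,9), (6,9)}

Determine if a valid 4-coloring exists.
A valid 4-coloring: color 1: [6]; color 2: [2, 5]; color 3: [3, 9].
(χ(G) = 3 ≤ 4.)

Yes, G is 4-colorable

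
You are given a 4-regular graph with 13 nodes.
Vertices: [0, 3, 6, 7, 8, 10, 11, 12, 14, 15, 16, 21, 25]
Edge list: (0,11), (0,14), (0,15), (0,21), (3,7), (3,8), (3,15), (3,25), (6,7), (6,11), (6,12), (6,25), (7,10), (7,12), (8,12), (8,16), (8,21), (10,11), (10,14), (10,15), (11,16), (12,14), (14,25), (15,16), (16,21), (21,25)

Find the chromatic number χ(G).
χ(G) = 3

Clique number ω(G) = 3 (lower bound: χ ≥ ω).
The clique on [6, 7, 12] has size 3, forcing χ ≥ 3, and the coloring below uses 3 colors, so χ(G) = 3.
A valid 3-coloring: color 1: [0, 10, 12, 16, 25]; color 2: [7, 8, 11, 14, 15]; color 3: [3, 6, 21].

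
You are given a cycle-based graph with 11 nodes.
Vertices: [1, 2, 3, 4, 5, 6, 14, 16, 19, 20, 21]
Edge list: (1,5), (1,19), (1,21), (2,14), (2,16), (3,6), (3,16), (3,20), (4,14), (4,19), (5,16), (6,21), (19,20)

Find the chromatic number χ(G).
χ(G) = 3

Clique number ω(G) = 2 (lower bound: χ ≥ ω).
Odd cycle [14, 2, 16, 5, 1, 19, 4] needs 3 colors (χ ≥ 3).
The coloring below uses 3 colors, so χ(G) = 3.
A valid 3-coloring: color 1: [2, 3, 5, 19, 21]; color 2: [1, 6, 14, 16, 20]; color 3: [4].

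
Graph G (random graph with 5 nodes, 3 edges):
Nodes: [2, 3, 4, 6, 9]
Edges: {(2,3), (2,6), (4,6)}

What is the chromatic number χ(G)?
χ(G) = 2

Clique number ω(G) = 2 (lower bound: χ ≥ ω).
The graph is bipartite (no odd cycle), so 2 colors suffice: χ(G) = 2.
A valid 2-coloring: color 1: [2, 4, 9]; color 2: [3, 6].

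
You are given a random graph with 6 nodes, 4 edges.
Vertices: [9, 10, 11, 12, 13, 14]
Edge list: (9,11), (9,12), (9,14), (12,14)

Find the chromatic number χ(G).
Clique number ω(G) = 3 (lower bound: χ ≥ ω).
The clique on [9, 12, 14] has size 3, forcing χ ≥ 3, and the coloring below uses 3 colors, so χ(G) = 3.
A valid 3-coloring: color 1: [9, 10, 13]; color 2: [11, 12]; color 3: [14].

χ(G) = 3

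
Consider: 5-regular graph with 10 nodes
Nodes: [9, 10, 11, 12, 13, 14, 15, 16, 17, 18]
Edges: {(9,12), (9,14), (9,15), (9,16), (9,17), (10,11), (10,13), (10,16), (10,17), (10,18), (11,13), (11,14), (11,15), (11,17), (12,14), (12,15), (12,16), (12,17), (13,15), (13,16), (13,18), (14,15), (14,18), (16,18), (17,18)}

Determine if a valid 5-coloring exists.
A valid 5-coloring: color 1: [11, 16]; color 2: [15, 18]; color 3: [13, 14, 17]; color 4: [9, 10]; color 5: [12].
(χ(G) = 4 ≤ 5.)

Yes, G is 5-colorable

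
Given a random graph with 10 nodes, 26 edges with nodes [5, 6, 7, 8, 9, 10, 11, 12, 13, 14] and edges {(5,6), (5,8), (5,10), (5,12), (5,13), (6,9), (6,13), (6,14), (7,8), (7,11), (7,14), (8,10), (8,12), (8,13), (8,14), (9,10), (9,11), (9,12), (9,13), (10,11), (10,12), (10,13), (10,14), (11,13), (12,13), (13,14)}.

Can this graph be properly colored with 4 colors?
The clique on vertices [5, 8, 10, 12, 13] has size 5 > 4, so it alone needs 5 colors.

No, G is not 4-colorable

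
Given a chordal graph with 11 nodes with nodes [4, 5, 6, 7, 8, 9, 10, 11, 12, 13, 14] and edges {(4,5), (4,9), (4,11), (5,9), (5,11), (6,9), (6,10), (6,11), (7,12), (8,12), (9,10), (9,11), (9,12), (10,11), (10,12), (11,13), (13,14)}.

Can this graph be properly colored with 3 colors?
No, G is not 3-colorable

The clique on vertices [6, 9, 10, 11] has size 4 > 3, so it alone needs 4 colors.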